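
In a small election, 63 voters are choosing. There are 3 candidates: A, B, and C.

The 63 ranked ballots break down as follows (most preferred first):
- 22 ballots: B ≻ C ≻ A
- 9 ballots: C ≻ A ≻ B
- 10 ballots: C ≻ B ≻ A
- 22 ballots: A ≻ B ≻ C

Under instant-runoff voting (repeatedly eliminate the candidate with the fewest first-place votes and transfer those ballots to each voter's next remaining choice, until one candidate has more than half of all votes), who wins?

Round 1: A 22, B 22, C 19. C eliminated.
Round 2: A 31, B 32. B has a majority (≥32).

B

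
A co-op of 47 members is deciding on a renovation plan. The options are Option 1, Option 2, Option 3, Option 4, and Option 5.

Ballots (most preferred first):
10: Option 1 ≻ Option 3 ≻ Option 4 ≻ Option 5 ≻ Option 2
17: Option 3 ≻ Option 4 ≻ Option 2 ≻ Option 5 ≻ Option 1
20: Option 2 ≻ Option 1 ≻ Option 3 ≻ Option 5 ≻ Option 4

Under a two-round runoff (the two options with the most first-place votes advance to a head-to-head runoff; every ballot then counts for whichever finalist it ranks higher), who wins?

Option 3

Round 1 first-place votes: Option 1 10, Option 2 20, Option 3 17, Option 4 0, Option 5 0. Option 2 and Option 3 advance.
Runoff: Option 2 is ranked above Option 3 on 20 ballots, Option 3 above Option 2 on 27.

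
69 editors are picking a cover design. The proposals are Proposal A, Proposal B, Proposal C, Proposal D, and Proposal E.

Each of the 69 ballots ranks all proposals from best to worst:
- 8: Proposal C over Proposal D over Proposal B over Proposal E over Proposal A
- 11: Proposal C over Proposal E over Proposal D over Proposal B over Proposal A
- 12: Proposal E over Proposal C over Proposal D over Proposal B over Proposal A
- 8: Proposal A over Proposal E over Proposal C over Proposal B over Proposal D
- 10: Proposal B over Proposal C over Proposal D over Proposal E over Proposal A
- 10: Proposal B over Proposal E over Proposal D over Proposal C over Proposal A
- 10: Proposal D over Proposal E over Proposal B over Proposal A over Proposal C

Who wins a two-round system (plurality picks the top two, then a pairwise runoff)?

Round 1 first-place votes: Proposal A 8, Proposal B 20, Proposal C 19, Proposal D 10, Proposal E 12. Proposal B and Proposal C advance.
Runoff: Proposal B is ranked above Proposal C on 30 ballots, Proposal C above Proposal B on 39.

Proposal C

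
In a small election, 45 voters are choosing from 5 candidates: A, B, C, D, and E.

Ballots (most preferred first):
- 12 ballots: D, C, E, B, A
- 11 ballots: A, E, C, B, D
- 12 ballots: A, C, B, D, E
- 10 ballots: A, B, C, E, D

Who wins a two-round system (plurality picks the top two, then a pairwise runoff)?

Round 1 first-place votes: A 33, B 0, C 0, D 12, E 0. A and D advance.
Runoff: A is ranked above D on 33 ballots, D above A on 12.

A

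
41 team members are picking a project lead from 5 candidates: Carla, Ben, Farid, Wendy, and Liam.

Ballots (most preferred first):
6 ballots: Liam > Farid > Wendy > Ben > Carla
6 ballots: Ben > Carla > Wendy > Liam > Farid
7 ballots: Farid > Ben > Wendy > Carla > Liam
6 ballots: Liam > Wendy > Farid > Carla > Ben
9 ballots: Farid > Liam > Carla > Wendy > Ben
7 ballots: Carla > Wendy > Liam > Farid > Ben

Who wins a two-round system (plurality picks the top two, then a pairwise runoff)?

Liam

Round 1 first-place votes: Carla 7, Ben 6, Farid 16, Wendy 0, Liam 12. Farid and Liam advance.
Runoff: Farid is ranked above Liam on 16 ballots, Liam above Farid on 25.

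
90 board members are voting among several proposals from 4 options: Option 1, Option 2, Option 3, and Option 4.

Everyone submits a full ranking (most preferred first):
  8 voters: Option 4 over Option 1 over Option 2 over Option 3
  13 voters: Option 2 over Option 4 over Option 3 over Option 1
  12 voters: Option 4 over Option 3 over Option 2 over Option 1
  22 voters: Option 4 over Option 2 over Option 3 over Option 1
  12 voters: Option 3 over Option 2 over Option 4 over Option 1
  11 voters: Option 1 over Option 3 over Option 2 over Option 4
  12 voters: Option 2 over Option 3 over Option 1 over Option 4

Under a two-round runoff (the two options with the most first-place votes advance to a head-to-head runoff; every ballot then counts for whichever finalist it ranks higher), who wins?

Round 1 first-place votes: Option 1 11, Option 2 25, Option 3 12, Option 4 42. Option 4 and Option 2 advance.
Runoff: Option 4 is ranked above Option 2 on 42 ballots, Option 2 above Option 4 on 48.

Option 2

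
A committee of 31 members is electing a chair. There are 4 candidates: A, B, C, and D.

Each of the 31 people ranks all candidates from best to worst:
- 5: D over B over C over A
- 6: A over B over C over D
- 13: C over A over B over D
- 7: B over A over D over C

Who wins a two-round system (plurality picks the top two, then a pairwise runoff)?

Round 1 first-place votes: A 6, B 7, C 13, D 5. C and B advance.
Runoff: C is ranked above B on 13 ballots, B above C on 18.

B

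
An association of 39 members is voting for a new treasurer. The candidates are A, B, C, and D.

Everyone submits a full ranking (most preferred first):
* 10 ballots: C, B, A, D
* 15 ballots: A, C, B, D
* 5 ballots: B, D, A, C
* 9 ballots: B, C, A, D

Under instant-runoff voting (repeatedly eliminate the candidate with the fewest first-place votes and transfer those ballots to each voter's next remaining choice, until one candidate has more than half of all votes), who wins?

Round 1: A 15, B 14, C 10, D 0. D eliminated.
Round 2: A 15, B 14, C 10. C eliminated.
Round 3: A 15, B 24. B has a majority (≥20).

B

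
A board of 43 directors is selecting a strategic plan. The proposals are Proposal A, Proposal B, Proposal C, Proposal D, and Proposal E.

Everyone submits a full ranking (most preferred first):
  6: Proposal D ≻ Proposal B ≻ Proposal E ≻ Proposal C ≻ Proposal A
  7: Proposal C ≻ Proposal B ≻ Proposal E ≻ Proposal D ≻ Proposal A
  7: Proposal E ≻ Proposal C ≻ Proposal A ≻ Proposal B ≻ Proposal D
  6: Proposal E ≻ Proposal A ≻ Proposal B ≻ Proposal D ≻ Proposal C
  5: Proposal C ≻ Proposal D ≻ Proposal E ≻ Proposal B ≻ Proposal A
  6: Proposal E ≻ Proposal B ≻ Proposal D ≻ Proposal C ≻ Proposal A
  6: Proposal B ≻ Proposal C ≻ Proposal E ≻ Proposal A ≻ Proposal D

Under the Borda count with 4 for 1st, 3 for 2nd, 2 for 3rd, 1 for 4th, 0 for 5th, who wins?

Proposal E

Proposal A: 6×0 + 7×0 + 7×2 + 6×3 + 5×0 + 6×0 + 6×1 = 38
Proposal B: 6×3 + 7×3 + 7×1 + 6×2 + 5×1 + 6×3 + 6×4 = 105
Proposal C: 6×1 + 7×4 + 7×3 + 6×0 + 5×4 + 6×1 + 6×3 = 99
Proposal D: 6×4 + 7×1 + 7×0 + 6×1 + 5×3 + 6×2 + 6×0 = 64
Proposal E: 6×2 + 7×2 + 7×4 + 6×4 + 5×2 + 6×4 + 6×2 = 124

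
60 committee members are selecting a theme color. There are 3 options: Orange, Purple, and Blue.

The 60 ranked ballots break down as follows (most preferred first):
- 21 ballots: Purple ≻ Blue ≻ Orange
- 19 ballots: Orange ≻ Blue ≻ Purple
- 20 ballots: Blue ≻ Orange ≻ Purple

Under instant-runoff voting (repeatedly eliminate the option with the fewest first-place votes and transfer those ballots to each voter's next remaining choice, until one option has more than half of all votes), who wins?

Blue

Round 1: Orange 19, Purple 21, Blue 20. Orange eliminated.
Round 2: Purple 21, Blue 39. Blue has a majority (≥31).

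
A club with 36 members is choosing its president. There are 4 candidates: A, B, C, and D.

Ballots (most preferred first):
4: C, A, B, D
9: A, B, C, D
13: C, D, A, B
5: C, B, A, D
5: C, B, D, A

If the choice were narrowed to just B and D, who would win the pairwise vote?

B

B is ranked above D on 23 ballots; D above B on 13.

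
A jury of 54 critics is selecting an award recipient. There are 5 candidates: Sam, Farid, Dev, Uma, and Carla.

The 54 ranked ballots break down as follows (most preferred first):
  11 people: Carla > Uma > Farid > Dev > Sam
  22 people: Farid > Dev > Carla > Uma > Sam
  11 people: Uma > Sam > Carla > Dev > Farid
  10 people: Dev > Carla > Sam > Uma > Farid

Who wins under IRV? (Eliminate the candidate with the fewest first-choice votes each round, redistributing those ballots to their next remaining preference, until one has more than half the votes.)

Round 1: Sam 0, Farid 22, Dev 10, Uma 11, Carla 11. Sam eliminated.
Round 2: Farid 22, Dev 10, Uma 11, Carla 11. Dev eliminated.
Round 3: Farid 22, Uma 11, Carla 21. Uma eliminated.
Round 4: Farid 22, Carla 32. Carla has a majority (≥28).

Carla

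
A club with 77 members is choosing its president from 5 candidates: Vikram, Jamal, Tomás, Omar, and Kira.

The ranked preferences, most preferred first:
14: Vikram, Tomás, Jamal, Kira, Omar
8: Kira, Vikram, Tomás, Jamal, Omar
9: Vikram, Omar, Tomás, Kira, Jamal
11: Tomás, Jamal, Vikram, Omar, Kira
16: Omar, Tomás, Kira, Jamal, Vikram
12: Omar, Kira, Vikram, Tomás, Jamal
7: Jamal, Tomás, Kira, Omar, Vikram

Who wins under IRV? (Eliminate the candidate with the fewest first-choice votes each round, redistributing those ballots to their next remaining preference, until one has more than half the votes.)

Round 1: Vikram 23, Jamal 7, Tomás 11, Omar 28, Kira 8. Jamal eliminated.
Round 2: Vikram 23, Tomás 18, Omar 28, Kira 8. Kira eliminated.
Round 3: Vikram 31, Tomás 18, Omar 28. Tomás eliminated.
Round 4: Vikram 42, Omar 35. Vikram has a majority (≥39).

Vikram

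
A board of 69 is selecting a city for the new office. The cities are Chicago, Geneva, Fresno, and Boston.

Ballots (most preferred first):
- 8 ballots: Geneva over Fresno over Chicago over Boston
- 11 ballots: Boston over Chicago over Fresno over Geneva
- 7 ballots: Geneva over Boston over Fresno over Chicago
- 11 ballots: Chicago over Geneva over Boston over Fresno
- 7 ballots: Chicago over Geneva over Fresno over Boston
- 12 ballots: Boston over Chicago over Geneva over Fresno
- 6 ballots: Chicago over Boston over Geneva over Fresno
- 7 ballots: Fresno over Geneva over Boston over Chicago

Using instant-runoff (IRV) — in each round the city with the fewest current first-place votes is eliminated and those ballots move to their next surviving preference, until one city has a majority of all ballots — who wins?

Boston

Round 1: Chicago 24, Geneva 15, Fresno 7, Boston 23. Fresno eliminated.
Round 2: Chicago 24, Geneva 22, Boston 23. Geneva eliminated.
Round 3: Chicago 32, Boston 37. Boston has a majority (≥35).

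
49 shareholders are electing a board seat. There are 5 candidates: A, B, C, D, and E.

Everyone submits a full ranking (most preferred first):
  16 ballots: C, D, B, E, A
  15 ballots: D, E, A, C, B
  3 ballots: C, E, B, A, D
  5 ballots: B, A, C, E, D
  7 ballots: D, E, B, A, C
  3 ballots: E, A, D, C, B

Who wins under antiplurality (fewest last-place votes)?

E

Last-place votes: A 16, B 18, C 7, D 8, E 0.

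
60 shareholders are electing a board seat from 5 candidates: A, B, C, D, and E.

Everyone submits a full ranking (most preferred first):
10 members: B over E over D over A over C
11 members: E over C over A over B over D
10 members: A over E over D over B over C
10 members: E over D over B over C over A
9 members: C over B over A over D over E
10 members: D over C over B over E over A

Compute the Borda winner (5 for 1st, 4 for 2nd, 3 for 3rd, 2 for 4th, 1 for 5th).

A: 10×2 + 11×3 + 10×5 + 10×1 + 9×3 + 10×1 = 150
B: 10×5 + 11×2 + 10×2 + 10×3 + 9×4 + 10×3 = 188
C: 10×1 + 11×4 + 10×1 + 10×2 + 9×5 + 10×4 = 169
D: 10×3 + 11×1 + 10×3 + 10×4 + 9×2 + 10×5 = 179
E: 10×4 + 11×5 + 10×4 + 10×5 + 9×1 + 10×2 = 214

E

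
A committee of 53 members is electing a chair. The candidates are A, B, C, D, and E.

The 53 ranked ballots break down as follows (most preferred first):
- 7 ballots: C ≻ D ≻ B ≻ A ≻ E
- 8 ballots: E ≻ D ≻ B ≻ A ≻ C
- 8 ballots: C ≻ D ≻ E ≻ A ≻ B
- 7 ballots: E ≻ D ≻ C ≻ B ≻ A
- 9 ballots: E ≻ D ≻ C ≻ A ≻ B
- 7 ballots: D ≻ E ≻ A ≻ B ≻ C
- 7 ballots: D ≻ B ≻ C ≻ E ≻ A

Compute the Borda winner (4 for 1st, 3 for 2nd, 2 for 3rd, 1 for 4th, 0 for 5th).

D

A: 7×1 + 8×1 + 8×1 + 7×0 + 9×1 + 7×2 + 7×0 = 46
B: 7×2 + 8×2 + 8×0 + 7×1 + 9×0 + 7×1 + 7×3 = 65
C: 7×4 + 8×0 + 8×4 + 7×2 + 9×2 + 7×0 + 7×2 = 106
D: 7×3 + 8×3 + 8×3 + 7×3 + 9×3 + 7×4 + 7×4 = 173
E: 7×0 + 8×4 + 8×2 + 7×4 + 9×4 + 7×3 + 7×1 = 140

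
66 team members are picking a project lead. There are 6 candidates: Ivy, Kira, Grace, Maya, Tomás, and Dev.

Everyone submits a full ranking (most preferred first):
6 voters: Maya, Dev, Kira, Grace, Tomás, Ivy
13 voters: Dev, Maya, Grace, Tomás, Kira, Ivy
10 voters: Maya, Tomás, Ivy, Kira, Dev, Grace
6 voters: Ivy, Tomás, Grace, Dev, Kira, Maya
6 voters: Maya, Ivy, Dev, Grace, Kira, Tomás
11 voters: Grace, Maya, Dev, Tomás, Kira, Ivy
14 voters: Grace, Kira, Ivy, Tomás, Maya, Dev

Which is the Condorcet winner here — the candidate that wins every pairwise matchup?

Maya vs Ivy: 46–20
Maya vs Kira: 46–20
Maya vs Grace: 35–31
Maya vs Tomás: 46–20
Maya vs Dev: 47–19
Maya beats every other candidate.

Maya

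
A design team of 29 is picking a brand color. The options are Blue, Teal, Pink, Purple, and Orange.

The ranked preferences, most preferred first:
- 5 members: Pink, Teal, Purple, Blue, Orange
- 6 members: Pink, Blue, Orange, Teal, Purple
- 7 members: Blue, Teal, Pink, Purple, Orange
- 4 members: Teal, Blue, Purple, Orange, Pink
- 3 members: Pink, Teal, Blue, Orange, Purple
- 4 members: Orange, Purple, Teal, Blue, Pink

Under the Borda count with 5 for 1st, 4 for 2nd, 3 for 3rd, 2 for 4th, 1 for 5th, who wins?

Teal

Blue: 5×2 + 6×4 + 7×5 + 4×4 + 3×3 + 4×2 = 102
Teal: 5×4 + 6×2 + 7×4 + 4×5 + 3×4 + 4×3 = 104
Pink: 5×5 + 6×5 + 7×3 + 4×1 + 3×5 + 4×1 = 99
Purple: 5×3 + 6×1 + 7×2 + 4×3 + 3×1 + 4×4 = 66
Orange: 5×1 + 6×3 + 7×1 + 4×2 + 3×2 + 4×5 = 64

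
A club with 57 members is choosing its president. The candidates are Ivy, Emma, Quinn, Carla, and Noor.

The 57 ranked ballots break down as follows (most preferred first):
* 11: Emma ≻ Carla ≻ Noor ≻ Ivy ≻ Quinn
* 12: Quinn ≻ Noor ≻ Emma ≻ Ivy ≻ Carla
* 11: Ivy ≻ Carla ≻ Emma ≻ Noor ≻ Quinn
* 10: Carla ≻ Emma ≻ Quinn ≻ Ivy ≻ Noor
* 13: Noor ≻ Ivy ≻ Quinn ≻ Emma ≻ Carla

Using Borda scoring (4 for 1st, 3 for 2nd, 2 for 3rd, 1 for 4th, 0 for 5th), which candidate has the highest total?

Ivy: 11×1 + 12×1 + 11×4 + 10×1 + 13×3 = 116
Emma: 11×4 + 12×2 + 11×2 + 10×3 + 13×1 = 133
Quinn: 11×0 + 12×4 + 11×0 + 10×2 + 13×2 = 94
Carla: 11×3 + 12×0 + 11×3 + 10×4 + 13×0 = 106
Noor: 11×2 + 12×3 + 11×1 + 10×0 + 13×4 = 121

Emma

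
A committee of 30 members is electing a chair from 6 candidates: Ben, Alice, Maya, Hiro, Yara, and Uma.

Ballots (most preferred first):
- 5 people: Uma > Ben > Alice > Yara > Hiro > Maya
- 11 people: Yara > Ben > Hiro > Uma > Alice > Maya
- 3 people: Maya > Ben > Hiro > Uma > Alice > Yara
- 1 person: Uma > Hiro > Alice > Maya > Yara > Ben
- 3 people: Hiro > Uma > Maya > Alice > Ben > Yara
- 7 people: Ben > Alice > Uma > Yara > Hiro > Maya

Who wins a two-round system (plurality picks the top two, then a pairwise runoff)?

Round 1 first-place votes: Ben 7, Alice 0, Maya 3, Hiro 3, Yara 11, Uma 6. Yara and Ben advance.
Runoff: Yara is ranked above Ben on 12 ballots, Ben above Yara on 18.

Ben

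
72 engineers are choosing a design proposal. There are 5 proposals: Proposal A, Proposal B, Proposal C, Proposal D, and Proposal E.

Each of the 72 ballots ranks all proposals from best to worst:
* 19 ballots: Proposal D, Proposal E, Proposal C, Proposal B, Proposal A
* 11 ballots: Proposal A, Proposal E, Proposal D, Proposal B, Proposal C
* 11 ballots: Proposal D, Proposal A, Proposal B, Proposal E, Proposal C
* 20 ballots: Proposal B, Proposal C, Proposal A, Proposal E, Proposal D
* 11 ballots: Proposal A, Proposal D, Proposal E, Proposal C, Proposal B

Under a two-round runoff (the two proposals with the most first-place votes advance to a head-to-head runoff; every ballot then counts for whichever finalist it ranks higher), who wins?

Proposal A

Round 1 first-place votes: Proposal A 22, Proposal B 20, Proposal C 0, Proposal D 30, Proposal E 0. Proposal D and Proposal A advance.
Runoff: Proposal D is ranked above Proposal A on 30 ballots, Proposal A above Proposal D on 42.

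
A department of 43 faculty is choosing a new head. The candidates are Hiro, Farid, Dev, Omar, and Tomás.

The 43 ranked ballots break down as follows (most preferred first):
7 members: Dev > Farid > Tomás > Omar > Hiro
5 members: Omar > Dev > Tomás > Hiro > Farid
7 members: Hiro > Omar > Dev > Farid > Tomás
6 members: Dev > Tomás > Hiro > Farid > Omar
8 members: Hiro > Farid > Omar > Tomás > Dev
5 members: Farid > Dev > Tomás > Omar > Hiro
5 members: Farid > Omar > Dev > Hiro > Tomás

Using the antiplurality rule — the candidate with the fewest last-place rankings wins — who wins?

Last-place votes: Hiro 12, Farid 5, Dev 8, Omar 6, Tomás 12.

Farid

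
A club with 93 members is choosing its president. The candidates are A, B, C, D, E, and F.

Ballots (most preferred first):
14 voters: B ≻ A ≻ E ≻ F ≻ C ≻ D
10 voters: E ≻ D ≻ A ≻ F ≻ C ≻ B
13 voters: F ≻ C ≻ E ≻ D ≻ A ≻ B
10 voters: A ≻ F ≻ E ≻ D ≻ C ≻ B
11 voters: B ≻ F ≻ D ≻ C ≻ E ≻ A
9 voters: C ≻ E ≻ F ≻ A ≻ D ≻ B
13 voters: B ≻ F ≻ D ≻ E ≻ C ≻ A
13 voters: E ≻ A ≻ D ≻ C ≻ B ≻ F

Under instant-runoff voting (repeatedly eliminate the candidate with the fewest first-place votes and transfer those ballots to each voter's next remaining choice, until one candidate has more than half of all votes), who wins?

E

Round 1: A 10, B 38, C 9, D 0, E 23, F 13. D eliminated.
Round 2: A 10, B 38, C 9, E 23, F 13. C eliminated.
Round 3: A 10, B 38, E 32, F 13. A eliminated.
Round 4: B 38, E 32, F 23. F eliminated.
Round 5: B 38, E 55. E has a majority (≥47).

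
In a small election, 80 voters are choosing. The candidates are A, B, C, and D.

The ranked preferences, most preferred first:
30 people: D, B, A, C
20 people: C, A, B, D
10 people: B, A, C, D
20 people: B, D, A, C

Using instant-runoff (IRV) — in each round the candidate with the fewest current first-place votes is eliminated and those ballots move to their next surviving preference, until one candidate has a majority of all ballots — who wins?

B

Round 1: A 0, B 30, C 20, D 30. A eliminated.
Round 2: B 30, C 20, D 30. C eliminated.
Round 3: B 50, D 30. B has a majority (≥41).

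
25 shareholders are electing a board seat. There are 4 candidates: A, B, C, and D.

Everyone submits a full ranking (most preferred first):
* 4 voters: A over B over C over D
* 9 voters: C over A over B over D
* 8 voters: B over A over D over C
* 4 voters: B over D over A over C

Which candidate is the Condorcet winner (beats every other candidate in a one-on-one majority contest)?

A vs B: 13–12
A vs C: 16–9
A vs D: 21–4
A beats every other candidate.

A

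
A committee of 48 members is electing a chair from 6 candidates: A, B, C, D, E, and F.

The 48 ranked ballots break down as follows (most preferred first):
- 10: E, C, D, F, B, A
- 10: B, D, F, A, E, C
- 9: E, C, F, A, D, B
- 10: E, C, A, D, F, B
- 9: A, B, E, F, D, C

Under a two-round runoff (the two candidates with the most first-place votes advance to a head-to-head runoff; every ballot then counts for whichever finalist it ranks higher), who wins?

E

Round 1 first-place votes: A 9, B 10, C 0, D 0, E 29, F 0. E and B advance.
Runoff: E is ranked above B on 29 ballots, B above E on 19.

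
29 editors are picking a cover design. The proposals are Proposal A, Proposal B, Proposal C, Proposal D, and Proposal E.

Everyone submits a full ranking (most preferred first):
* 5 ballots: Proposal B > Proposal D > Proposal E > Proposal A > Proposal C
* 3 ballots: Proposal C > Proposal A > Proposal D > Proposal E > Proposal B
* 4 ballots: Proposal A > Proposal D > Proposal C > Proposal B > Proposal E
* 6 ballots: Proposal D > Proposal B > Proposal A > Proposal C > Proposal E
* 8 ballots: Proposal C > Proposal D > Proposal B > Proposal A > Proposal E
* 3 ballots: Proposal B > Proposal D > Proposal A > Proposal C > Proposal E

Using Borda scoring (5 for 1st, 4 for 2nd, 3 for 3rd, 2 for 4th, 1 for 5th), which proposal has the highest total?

Proposal A: 5×2 + 3×4 + 4×5 + 6×3 + 8×2 + 3×3 = 85
Proposal B: 5×5 + 3×1 + 4×2 + 6×4 + 8×3 + 3×5 = 99
Proposal C: 5×1 + 3×5 + 4×3 + 6×2 + 8×5 + 3×2 = 90
Proposal D: 5×4 + 3×3 + 4×4 + 6×5 + 8×4 + 3×4 = 119
Proposal E: 5×3 + 3×2 + 4×1 + 6×1 + 8×1 + 3×1 = 42

Proposal D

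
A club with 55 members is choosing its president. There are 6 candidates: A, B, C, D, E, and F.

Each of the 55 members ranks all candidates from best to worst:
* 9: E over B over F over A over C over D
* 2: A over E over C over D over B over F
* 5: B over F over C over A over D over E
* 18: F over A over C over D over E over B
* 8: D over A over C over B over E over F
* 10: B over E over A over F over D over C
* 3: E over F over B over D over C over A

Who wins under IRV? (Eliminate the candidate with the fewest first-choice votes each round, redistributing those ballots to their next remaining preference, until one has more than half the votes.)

B

Round 1: A 2, B 15, C 0, D 8, E 12, F 18. C eliminated.
Round 2: A 2, B 15, D 8, E 12, F 18. A eliminated.
Round 3: B 15, D 8, E 14, F 18. D eliminated.
Round 4: B 23, E 14, F 18. E eliminated.
Round 5: B 34, F 21. B has a majority (≥28).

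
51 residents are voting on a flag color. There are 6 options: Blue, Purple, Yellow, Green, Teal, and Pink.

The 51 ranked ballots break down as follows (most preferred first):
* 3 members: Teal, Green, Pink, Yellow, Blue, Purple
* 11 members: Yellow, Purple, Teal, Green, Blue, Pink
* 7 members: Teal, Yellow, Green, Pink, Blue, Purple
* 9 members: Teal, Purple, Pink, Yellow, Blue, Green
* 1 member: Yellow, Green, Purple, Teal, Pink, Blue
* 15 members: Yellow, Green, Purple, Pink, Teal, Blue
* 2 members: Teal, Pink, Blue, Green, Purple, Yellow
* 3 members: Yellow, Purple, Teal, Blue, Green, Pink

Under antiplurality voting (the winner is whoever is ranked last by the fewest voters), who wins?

Last-place votes: Blue 16, Purple 10, Yellow 2, Green 9, Teal 0, Pink 14.

Teal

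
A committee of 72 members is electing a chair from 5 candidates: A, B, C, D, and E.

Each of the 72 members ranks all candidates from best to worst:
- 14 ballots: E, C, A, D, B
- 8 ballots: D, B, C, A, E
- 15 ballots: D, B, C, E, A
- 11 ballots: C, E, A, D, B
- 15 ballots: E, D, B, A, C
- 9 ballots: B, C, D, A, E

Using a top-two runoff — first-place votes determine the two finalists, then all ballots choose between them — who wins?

Round 1 first-place votes: A 0, B 9, C 11, D 23, E 29. E and D advance.
Runoff: E is ranked above D on 40 ballots, D above E on 32.

E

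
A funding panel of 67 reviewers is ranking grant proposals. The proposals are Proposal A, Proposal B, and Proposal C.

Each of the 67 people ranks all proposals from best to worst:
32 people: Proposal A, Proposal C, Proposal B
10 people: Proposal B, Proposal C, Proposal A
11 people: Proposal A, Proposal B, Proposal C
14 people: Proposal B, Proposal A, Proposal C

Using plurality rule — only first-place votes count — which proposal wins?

First-place votes: Proposal A 43, Proposal B 24, Proposal C 0.

Proposal A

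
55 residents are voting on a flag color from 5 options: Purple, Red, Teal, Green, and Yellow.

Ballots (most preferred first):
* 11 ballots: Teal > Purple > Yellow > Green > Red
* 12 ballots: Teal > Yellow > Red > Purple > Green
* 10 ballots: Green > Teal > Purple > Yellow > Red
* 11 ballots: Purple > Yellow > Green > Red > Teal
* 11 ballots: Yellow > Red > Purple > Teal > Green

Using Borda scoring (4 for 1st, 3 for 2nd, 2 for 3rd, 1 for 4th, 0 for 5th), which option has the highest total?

Purple: 11×3 + 12×1 + 10×2 + 11×4 + 11×2 = 131
Red: 11×0 + 12×2 + 10×0 + 11×1 + 11×3 = 68
Teal: 11×4 + 12×4 + 10×3 + 11×0 + 11×1 = 133
Green: 11×1 + 12×0 + 10×4 + 11×2 + 11×0 = 73
Yellow: 11×2 + 12×3 + 10×1 + 11×3 + 11×4 = 145

Yellow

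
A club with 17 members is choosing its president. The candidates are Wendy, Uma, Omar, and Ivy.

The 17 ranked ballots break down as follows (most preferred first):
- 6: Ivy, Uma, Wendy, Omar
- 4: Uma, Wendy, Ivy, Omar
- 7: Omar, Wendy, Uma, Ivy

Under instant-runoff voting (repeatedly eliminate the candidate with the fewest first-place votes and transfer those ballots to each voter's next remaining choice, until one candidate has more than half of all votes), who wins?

Round 1: Wendy 0, Uma 4, Omar 7, Ivy 6. Wendy eliminated.
Round 2: Uma 4, Omar 7, Ivy 6. Uma eliminated.
Round 3: Omar 7, Ivy 10. Ivy has a majority (≥9).

Ivy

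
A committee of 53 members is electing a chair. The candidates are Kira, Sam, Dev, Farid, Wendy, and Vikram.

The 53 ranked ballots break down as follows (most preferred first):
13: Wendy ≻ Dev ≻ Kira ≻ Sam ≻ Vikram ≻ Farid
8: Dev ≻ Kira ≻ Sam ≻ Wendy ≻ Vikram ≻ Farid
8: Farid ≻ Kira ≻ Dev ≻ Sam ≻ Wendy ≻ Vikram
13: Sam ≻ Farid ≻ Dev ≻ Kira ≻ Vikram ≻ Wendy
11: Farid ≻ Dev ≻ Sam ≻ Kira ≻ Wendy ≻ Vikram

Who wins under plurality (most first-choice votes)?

First-place votes: Kira 0, Sam 13, Dev 8, Farid 19, Wendy 13, Vikram 0.

Farid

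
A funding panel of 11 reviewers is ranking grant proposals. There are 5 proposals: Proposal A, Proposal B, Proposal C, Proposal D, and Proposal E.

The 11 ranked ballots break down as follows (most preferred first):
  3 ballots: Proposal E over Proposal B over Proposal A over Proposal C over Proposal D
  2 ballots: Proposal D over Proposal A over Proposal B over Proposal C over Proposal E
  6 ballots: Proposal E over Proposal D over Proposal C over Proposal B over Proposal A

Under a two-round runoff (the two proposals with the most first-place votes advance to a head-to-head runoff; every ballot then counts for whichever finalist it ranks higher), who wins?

Round 1 first-place votes: Proposal A 0, Proposal B 0, Proposal C 0, Proposal D 2, Proposal E 9. Proposal E and Proposal D advance.
Runoff: Proposal E is ranked above Proposal D on 9 ballots, Proposal D above Proposal E on 2.

Proposal E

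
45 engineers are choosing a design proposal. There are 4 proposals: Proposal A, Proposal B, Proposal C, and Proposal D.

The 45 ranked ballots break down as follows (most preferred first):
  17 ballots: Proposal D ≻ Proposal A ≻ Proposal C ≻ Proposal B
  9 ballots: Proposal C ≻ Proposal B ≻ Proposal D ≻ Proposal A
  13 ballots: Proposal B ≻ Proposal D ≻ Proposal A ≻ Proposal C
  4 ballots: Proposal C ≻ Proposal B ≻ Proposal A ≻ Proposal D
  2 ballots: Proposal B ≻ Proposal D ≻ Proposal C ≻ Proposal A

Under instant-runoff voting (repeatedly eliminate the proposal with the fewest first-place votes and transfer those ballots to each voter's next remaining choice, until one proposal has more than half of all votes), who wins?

Round 1: Proposal A 0, Proposal B 15, Proposal C 13, Proposal D 17. Proposal A eliminated.
Round 2: Proposal B 15, Proposal C 13, Proposal D 17. Proposal C eliminated.
Round 3: Proposal B 28, Proposal D 17. Proposal B has a majority (≥23).

Proposal B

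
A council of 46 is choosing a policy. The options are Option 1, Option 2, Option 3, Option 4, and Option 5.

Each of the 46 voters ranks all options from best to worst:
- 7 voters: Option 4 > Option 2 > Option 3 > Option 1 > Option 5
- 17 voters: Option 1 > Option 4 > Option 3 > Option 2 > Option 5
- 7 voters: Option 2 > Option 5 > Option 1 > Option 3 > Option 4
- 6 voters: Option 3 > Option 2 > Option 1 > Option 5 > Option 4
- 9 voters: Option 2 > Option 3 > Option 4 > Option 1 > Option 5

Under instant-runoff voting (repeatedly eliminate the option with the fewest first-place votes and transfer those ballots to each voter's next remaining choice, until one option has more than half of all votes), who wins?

Option 2

Round 1: Option 1 17, Option 2 16, Option 3 6, Option 4 7, Option 5 0. Option 5 eliminated.
Round 2: Option 1 17, Option 2 16, Option 3 6, Option 4 7. Option 3 eliminated.
Round 3: Option 1 17, Option 2 22, Option 4 7. Option 4 eliminated.
Round 4: Option 1 17, Option 2 29. Option 2 has a majority (≥24).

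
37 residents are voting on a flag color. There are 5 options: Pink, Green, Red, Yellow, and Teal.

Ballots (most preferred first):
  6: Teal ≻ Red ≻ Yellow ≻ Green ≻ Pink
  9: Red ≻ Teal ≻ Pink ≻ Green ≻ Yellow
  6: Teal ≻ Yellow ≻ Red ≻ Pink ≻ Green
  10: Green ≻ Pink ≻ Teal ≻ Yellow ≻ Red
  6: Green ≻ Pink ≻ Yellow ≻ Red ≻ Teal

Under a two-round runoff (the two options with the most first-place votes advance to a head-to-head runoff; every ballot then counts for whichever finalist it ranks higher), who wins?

Round 1 first-place votes: Pink 0, Green 16, Red 9, Yellow 0, Teal 12. Green and Teal advance.
Runoff: Green is ranked above Teal on 16 ballots, Teal above Green on 21.

Teal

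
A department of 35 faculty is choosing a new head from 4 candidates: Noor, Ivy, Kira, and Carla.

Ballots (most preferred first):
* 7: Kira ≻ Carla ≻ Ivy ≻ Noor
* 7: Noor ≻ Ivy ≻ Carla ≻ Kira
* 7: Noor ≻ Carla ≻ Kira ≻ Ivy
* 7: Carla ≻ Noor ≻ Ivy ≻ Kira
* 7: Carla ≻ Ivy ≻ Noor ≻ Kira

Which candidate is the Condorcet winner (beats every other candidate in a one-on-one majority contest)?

Carla vs Noor: 21–14
Carla vs Ivy: 28–7
Carla vs Kira: 28–7
Carla beats every other candidate.

Carla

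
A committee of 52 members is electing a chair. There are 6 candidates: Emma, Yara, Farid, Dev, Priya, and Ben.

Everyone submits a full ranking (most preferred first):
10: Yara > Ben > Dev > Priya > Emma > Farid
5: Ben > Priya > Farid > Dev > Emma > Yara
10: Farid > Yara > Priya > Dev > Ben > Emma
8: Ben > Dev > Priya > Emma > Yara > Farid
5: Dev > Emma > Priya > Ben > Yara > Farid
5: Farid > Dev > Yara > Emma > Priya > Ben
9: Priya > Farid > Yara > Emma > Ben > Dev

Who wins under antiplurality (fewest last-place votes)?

Last-place votes: Emma 10, Yara 5, Farid 23, Dev 9, Priya 0, Ben 5.

Priya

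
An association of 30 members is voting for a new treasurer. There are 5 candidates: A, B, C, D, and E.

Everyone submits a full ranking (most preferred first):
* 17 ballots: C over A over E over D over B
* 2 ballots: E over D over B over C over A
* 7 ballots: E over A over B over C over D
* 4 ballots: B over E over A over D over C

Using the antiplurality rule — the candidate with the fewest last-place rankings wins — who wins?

Last-place votes: A 2, B 17, C 4, D 7, E 0.

E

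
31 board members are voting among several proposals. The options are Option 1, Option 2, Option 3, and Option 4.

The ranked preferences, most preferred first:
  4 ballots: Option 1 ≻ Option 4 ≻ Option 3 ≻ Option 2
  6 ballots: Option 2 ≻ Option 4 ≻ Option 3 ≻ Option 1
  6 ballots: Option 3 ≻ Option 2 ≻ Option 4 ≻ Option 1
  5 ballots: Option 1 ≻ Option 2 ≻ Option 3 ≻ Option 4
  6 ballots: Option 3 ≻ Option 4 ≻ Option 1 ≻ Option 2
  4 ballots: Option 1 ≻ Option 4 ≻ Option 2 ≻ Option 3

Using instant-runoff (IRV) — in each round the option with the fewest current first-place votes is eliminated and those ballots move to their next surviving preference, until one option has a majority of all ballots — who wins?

Round 1: Option 1 13, Option 2 6, Option 3 12, Option 4 0. Option 4 eliminated.
Round 2: Option 1 13, Option 2 6, Option 3 12. Option 2 eliminated.
Round 3: Option 1 13, Option 3 18. Option 3 has a majority (≥16).

Option 3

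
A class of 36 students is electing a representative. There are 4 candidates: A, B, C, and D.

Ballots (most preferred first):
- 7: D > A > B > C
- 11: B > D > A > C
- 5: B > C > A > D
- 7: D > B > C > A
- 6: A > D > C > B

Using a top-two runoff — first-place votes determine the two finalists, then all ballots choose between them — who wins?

D

Round 1 first-place votes: A 6, B 16, C 0, D 14. B and D advance.
Runoff: B is ranked above D on 16 ballots, D above B on 20.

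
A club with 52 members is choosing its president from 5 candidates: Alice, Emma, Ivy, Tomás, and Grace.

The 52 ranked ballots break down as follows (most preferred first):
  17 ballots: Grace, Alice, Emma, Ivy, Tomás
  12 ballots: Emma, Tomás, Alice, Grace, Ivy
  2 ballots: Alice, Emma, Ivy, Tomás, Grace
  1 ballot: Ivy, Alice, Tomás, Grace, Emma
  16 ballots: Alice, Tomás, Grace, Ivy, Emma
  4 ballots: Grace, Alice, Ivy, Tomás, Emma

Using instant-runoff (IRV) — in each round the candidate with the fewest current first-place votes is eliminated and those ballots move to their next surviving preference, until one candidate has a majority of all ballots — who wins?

Alice

Round 1: Alice 18, Emma 12, Ivy 1, Tomás 0, Grace 21. Tomás eliminated.
Round 2: Alice 18, Emma 12, Ivy 1, Grace 21. Ivy eliminated.
Round 3: Alice 19, Emma 12, Grace 21. Emma eliminated.
Round 4: Alice 31, Grace 21. Alice has a majority (≥27).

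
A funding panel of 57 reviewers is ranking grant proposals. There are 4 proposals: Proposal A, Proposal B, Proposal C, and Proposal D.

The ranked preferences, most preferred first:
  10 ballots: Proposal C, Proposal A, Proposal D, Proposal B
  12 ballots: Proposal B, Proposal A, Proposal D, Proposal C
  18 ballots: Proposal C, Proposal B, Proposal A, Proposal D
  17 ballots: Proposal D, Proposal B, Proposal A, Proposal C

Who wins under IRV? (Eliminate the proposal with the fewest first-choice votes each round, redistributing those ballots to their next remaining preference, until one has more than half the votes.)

Round 1: Proposal A 0, Proposal B 12, Proposal C 28, Proposal D 17. Proposal A eliminated.
Round 2: Proposal B 12, Proposal C 28, Proposal D 17. Proposal B eliminated.
Round 3: Proposal C 28, Proposal D 29. Proposal D has a majority (≥29).

Proposal D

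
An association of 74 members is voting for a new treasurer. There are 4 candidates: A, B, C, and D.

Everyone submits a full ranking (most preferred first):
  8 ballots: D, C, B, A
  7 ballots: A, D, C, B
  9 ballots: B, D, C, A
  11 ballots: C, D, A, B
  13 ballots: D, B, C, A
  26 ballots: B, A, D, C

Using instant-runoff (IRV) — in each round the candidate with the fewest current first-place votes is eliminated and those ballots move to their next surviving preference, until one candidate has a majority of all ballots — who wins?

D

Round 1: A 7, B 35, C 11, D 21. A eliminated.
Round 2: B 35, C 11, D 28. C eliminated.
Round 3: B 35, D 39. D has a majority (≥38).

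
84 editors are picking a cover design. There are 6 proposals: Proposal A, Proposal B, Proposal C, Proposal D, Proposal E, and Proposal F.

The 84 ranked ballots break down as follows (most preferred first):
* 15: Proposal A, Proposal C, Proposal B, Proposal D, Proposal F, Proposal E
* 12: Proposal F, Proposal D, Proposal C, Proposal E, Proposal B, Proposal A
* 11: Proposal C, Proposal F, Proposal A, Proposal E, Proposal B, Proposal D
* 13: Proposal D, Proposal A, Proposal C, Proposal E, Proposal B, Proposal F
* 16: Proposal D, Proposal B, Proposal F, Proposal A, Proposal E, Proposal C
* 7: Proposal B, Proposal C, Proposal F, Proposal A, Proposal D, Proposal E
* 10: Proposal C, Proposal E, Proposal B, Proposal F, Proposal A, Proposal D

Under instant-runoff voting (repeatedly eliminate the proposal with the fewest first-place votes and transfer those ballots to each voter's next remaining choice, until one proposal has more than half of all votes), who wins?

Round 1: Proposal A 15, Proposal B 7, Proposal C 21, Proposal D 29, Proposal E 0, Proposal F 12. Proposal E eliminated.
Round 2: Proposal A 15, Proposal B 7, Proposal C 21, Proposal D 29, Proposal F 12. Proposal B eliminated.
Round 3: Proposal A 15, Proposal C 28, Proposal D 29, Proposal F 12. Proposal F eliminated.
Round 4: Proposal A 15, Proposal C 28, Proposal D 41. Proposal A eliminated.
Round 5: Proposal C 43, Proposal D 41. Proposal C has a majority (≥43).

Proposal C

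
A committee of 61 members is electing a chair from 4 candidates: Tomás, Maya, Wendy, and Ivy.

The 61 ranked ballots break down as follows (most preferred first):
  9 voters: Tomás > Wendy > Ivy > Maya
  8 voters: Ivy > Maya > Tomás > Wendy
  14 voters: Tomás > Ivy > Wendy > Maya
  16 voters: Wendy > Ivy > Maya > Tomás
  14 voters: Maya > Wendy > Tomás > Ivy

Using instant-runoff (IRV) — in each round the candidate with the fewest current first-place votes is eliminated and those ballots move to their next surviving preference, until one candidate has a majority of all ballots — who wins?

Maya

Round 1: Tomás 23, Maya 14, Wendy 16, Ivy 8. Ivy eliminated.
Round 2: Tomás 23, Maya 22, Wendy 16. Wendy eliminated.
Round 3: Tomás 23, Maya 38. Maya has a majority (≥31).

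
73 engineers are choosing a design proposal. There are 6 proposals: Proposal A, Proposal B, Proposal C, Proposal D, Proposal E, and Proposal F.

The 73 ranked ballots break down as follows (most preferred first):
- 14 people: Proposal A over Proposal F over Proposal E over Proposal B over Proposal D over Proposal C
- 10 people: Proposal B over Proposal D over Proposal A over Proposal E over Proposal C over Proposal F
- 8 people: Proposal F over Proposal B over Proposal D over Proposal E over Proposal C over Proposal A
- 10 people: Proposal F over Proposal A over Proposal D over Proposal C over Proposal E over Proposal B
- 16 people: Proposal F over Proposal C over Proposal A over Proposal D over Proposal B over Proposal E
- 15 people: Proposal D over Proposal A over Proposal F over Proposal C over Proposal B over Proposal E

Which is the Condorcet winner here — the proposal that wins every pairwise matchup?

Proposal A

Proposal A vs Proposal B: 55–18
Proposal A vs Proposal C: 49–24
Proposal A vs Proposal D: 40–33
Proposal A vs Proposal E: 65–8
Proposal A vs Proposal F: 39–34
Proposal A beats every other proposal.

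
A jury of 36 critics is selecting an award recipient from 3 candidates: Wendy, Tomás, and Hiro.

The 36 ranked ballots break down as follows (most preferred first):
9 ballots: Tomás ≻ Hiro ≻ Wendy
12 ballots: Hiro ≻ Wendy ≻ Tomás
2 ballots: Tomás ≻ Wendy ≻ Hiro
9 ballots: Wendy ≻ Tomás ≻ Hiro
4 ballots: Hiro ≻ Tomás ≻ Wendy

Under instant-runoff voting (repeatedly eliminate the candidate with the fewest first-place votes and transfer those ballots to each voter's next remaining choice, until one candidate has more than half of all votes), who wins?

Tomás

Round 1: Wendy 9, Tomás 11, Hiro 16. Wendy eliminated.
Round 2: Tomás 20, Hiro 16. Tomás has a majority (≥19).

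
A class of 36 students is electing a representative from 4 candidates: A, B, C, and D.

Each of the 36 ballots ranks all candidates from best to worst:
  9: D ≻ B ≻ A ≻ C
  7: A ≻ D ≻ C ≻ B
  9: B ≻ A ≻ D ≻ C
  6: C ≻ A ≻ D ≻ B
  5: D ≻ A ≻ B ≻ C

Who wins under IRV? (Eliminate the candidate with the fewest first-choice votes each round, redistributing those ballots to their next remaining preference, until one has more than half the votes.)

A

Round 1: A 7, B 9, C 6, D 14. C eliminated.
Round 2: A 13, B 9, D 14. B eliminated.
Round 3: A 22, D 14. A has a majority (≥19).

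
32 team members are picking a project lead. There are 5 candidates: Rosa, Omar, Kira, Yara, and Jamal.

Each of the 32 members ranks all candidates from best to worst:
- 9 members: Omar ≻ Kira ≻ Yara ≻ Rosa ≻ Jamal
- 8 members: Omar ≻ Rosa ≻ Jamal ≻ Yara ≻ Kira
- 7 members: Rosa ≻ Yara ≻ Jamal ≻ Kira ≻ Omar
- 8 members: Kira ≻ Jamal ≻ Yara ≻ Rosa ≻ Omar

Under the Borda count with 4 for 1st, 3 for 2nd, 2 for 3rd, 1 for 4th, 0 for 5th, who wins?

Rosa

Rosa: 9×1 + 8×3 + 7×4 + 8×1 = 69
Omar: 9×4 + 8×4 + 7×0 + 8×0 = 68
Kira: 9×3 + 8×0 + 7×1 + 8×4 = 66
Yara: 9×2 + 8×1 + 7×3 + 8×2 = 63
Jamal: 9×0 + 8×2 + 7×2 + 8×3 = 54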